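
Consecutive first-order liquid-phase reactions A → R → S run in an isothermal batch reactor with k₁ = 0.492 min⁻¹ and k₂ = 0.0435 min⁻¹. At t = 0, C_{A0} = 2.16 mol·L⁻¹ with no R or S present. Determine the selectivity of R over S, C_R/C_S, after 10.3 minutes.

Solving the coupled first-order balances gives C_R(t) = [k₁/(k₂−k₁)]·C_{A0}·(e^(−k₁t) − e^(−k₂t)).
e^(−k₁t) = e^(−0.492×10.3) = e^(−5.068) = 0.006298; e^(−k₂t) = e^(−0.4481) = 0.6389.
C_R = 0.492×2.16/(0.0435−0.492) × (0.006298−0.6389) = (-2.369)×(-0.6326) = 1.499 mol·L⁻¹.
C_A = C_{A0}e^(−k₁t) = 0.01360 mol·L⁻¹, so C_S = C_{A0}−C_A−C_R = 0.6475 mol·L⁻¹; C_R/C_S = 2.31.

2.31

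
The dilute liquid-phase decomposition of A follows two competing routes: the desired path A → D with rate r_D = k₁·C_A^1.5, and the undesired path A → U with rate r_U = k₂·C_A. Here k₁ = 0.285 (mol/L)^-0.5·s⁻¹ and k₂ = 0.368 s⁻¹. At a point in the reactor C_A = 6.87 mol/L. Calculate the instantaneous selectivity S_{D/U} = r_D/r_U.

S_{D/U} = r_D/r_U = (k₁·C_A^1.5)/(k₂·C_A) = (k₁/k₂)·C_A^0.5.
= (0.285×6.870^1.5) / (0.368×6.870) = 5.132/2.528 = 2.03.

2.03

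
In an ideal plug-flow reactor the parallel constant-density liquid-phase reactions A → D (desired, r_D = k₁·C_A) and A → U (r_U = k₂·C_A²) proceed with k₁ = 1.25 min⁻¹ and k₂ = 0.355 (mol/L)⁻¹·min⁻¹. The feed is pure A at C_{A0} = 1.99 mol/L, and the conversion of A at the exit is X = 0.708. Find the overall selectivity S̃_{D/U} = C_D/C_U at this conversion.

2.81

C_A = C_{A0}(1−X) = 0.5811 mol/L.
Along a PFR/batch, dC_D/dC_A = −r_D/(r_D+r_U) = −k₁/(k₁+k₂·C_A).
Integrating from C_{A0} to C_A: C_D = (1.25/0.355)·ln[(1.25+0.355·1.99)/(1.25+0.355·0.581)] = 3.521·ln(1.956/1.456) = 1.040 mol/L.
C_U = (C_{A0}−C_A)−C_D = 0.3693 mol/L; S̃_{D/U} = 1.040/0.3693 = 2.81.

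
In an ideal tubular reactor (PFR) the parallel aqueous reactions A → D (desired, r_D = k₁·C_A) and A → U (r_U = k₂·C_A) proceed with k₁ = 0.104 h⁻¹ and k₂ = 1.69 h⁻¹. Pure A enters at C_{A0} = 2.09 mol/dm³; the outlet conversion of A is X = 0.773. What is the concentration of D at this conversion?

C_A = C_{A0}(1−X) = 0.4744 mol/dm³.
Both paths are first order in A, so the instantaneous fraction to D is constant: dC_D/d(−C_A) = k₁/(k₁+k₂) = 0.05797.
C_D = 0.05797·(C_{A0}−C_A) = 0.05797×1.616 = 0.0937 mol/dm³.

0.0937 mol/dm³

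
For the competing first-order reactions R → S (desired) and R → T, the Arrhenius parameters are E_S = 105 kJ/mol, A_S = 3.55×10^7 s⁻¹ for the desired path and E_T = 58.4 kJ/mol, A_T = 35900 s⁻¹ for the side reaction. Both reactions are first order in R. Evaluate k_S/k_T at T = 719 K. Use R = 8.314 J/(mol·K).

0.407

k_S/k_T = (A_S/A_T)·exp[−(E_S−E_T)/(RT)] = (A_S/A_T)·exp[(E_T−E_S)/(RT)].
(E_T−E_S)/(RT) = (58.4−105)×10³/(8.314×719) = -46600/5978 = -7.796.
k_S/k_T = (3.55×10^7/35900)·exp(-7.796) = 988.9 × 4.116×10^-4 = 0.407.
Since E_S > E_T, raising the temperature improves selectivity toward S.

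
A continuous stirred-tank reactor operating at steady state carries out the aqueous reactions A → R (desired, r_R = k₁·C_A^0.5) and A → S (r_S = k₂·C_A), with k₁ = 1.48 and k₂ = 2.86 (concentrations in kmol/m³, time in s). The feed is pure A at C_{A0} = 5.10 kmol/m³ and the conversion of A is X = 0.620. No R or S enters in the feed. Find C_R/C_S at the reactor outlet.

0.372

Exit C_A = C_{A0}(1−X) = 5.10×0.380 = 1.938 kmol/m³.
In a CSTR the entire volume is at exit conditions, so r_R = 1.48×1.938^0.5 = 2.060 and r_S = 2.86×1.938 = 5.543.
Overall selectivity = C_R/C_S = r_Rτ/(r_Sτ) = r_R/r_S = 0.372.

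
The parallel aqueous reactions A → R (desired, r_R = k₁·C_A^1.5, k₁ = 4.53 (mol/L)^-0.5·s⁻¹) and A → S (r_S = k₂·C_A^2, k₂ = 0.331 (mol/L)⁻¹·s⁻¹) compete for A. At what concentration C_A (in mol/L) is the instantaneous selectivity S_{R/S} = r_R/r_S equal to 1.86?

S_{R/S} = (k₁/k₂)·C_A^-0.5 ⇒ C_A = (S·k₂/k₁)^(-2).
= (1.86×0.331/4.53)^(-2) = (0.1359)^(-2) = 54.1 mol/L.

54.1 mol/L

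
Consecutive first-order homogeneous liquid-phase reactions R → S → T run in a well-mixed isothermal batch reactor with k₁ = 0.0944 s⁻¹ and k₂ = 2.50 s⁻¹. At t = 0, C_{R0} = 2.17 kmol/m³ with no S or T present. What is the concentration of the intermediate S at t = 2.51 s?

For first-order series with pure R initially, C_S(t) = k₁C_{R0}/(k₂−k₁)·(e^(−k₁t) − e^(−k₂t)).
e^(−k₁t) = e^(−0.0944×2.51) = e^(−0.2369) = 0.7890; e^(−k₂t) = e^(−6.275) = 0.001883.
C_S = 0.0944×2.17/(2.50−0.0944) × (0.7890−0.001883) = 0.08515×0.7872 = 0.06703 kmol/m³.

0.0670 kmol/m³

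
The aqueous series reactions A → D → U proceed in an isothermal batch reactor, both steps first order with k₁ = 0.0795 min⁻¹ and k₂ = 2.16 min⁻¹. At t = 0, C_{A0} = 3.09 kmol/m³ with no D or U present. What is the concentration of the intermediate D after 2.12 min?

Solving the coupled first-order balances gives C_D(t) = [k₁/(k₂−k₁)]·C_{A0}·(e^(−k₁t) − e^(−k₂t)).
e^(−k₁t) = e^(−0.0795×2.12) = e^(−0.1685) = 0.8449; e^(−k₂t) = e^(−4.579) = 0.01026.
C_D = 0.0795×3.09/(2.16−0.0795) × (0.8449−0.01026) = 0.1181×0.8346 = 0.09855 kmol/m³.

0.0985 kmol/m³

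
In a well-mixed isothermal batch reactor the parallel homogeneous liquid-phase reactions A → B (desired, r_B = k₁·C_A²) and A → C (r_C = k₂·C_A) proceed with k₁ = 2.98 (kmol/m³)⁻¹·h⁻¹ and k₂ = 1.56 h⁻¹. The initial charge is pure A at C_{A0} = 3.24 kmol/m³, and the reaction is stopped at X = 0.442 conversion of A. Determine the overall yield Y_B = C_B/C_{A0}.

0.365

C_A = C_{A0}(1−X) = 1.808 kmol/m³.
Along a PFR/batch, dC_C/dC_A = −r_C/(r_B+r_C) = −k₂/(k₂+k₁·C_A).
Integrating from C_{A0} to C_A: C_C = (1.56/2.98)·ln[(1.56+2.98·3.24)/(1.56+2.98·1.81)] = 0.5235·ln(11.22/6.948) = 0.2507 kmol/m³.
Then C_B = (C_{A0}−C_A) − C_C = 1.432 − 0.2507 = 1.181 kmol/m³.
Y_B = C_B/C_{A0} = 1.181/3.24 = 0.365.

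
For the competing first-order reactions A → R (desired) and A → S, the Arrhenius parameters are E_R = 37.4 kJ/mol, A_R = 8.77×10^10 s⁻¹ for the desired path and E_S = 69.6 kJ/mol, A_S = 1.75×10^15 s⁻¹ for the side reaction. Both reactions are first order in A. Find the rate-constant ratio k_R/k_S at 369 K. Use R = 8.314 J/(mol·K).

Since both paths have the same order in A, the concentration cancels and S_{R/S} = k_R/k_S = (A_R/A_S)·exp[(E_S−E_R)/(RT)].
(E_S−E_R)/(RT) = (69.6−37.4)×10³/(8.314×369) = 32200/3068 = 10.50.
k_R/k_S = (8.77×10^10/1.75×10^15)·exp(10.50) = 5.011×10^-5 × 36167 = 1.81.
Since E_R < E_S, lowering the temperature improves selectivity toward R.

1.81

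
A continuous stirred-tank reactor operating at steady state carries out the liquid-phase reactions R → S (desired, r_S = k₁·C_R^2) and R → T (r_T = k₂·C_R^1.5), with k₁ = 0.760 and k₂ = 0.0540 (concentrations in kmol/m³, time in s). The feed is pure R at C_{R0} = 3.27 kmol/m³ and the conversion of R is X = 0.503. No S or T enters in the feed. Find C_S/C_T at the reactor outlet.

17.9

Exit C_R = C_{R0}(1−X) = 3.27×0.497 = 1.625 kmol/m³.
A CSTR operates uniformly at the exit composition, giving r_S = 2.007 and r_T = 0.1119 (each k·C_R^n at C_R = 1.625).
Overall selectivity = C_S/C_T = r_Sτ/(r_Tτ) = r_S/r_T = 17.9.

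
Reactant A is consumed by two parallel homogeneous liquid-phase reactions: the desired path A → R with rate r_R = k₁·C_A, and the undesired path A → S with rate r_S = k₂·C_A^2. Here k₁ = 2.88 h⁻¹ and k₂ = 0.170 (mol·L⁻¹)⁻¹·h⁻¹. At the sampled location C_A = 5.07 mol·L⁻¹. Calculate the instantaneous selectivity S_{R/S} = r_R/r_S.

3.34

S_{R/S} = r_R/r_S = (k₁·C_A)/(k₂·C_A^2) = (k₁/k₂)·C_A⁻¹.
= (2.88×5.070) / (0.170×5.070^2) = 14.60/4.370 = 3.34.
The undesired path is higher order in A, so low C_A (CSTR or dilute feed) favours R.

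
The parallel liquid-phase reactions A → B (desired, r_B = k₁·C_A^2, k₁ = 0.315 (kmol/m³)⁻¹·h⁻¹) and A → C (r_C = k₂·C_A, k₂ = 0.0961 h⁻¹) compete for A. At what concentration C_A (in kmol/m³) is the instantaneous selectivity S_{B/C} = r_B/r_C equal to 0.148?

S_{B/C} = (k₁/k₂)·C_A ⇒ C_A = S·k₂/k₁.
= 0.148×0.0961/0.315 = 0.0452 kmol/m³.

0.0452 kmol/m³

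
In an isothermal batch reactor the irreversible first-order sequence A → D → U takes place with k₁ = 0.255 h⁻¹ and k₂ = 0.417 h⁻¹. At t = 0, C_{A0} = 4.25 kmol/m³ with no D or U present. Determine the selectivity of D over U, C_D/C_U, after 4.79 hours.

0.551

The intermediate concentration in a first-order A→B→C sequence is C_D = k₁C_{A0}(e^(−k₁t) − e^(−k₂t))/(k₂−k₁).
e^(−k₁t) = e^(−0.255×4.79) = e^(−1.221) = 0.2948; e^(−k₂t) = e^(−1.997) = 0.1357.
C_D = 0.255×4.25/(0.417−0.255) × (0.2948−0.1357) = 6.690×0.1591 = 1.064 kmol/m³.
C_A = C_{A0}e^(−k₁t) = 1.253 kmol/m³, so C_U = C_{A0}−C_A−C_D = 1.933 kmol/m³; C_D/C_U = 0.551.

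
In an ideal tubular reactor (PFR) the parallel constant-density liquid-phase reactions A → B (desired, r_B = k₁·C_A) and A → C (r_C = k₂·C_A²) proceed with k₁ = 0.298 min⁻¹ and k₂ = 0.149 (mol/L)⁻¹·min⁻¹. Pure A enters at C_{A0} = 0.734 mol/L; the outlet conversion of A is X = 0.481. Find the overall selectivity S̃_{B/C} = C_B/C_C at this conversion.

3.61

C_A = C_{A0}(1−X) = 0.3809 mol/L.
Along a PFR/batch, dC_B/dC_A = −r_B/(r_B+r_C) = −k₁/(k₁+k₂·C_A).
Integrating from C_{A0} to C_A: C_B = (0.298/0.149)·ln[(0.298+0.149·0.734)/(0.298+0.149·0.381)] = 2.000·ln(0.4074/0.3548) = 0.2765 mol/L.
C_C = (C_{A0}−C_A)−C_B = 0.07652 mol/L; S̃_{B/C} = 0.2765/0.07652 = 3.61.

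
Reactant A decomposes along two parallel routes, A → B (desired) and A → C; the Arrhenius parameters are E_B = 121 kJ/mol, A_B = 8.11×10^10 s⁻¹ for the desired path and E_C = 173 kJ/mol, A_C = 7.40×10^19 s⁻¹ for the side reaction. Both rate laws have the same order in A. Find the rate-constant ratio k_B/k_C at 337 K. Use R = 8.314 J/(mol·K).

0.126

Since both paths have the same order in A, the concentration cancels and S_{B/C} = k_B/k_C = (A_B/A_C)·exp[(E_C−E_B)/(RT)].
(E_C−E_B)/(RT) = (173−121)×10³/(8.314×337) = 52000/2802 = 18.56.
k_B/k_C = (8.11×10^10/7.40×10^19)·exp(18.56) = 1.096×10^-9 × 1.149×10^8 = 0.126.
Since E_B < E_C, lowering the temperature improves selectivity toward B.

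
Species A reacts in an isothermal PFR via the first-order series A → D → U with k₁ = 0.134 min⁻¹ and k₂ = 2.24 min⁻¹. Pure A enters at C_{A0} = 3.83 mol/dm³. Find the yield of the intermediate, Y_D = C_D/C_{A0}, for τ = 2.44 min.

0.0456

Solving the coupled first-order balances gives C_D(τ) = [k₁/(k₂−k₁)]·C_{A0}·(e^(−k₁τ) − e^(−k₂τ)).
e^(−k₁τ) = e^(−0.134×2.44) = e^(−0.3270) = 0.7211; e^(−k₂τ) = e^(−5.466) = 0.004230.
C_D = 0.134×3.83/(2.24−0.134) × (0.7211−0.004230) = 0.2437×0.7169 = 0.1747 mol/dm³.
Y_D = C_D/C_{A0} = 0.1747/3.83 = 0.0456.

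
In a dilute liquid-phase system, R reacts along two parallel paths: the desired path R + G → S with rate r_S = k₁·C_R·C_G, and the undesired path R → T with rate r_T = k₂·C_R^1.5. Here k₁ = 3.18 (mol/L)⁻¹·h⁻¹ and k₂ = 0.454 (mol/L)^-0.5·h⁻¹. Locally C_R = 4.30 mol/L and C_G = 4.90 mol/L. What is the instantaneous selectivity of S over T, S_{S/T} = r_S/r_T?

S_{S/T} = r_S/r_T = (k₁·C_R·C_G)/(k₂·C_R^1.5) = (k₁/k₂)·C_R^-0.5·C_G.
= (3.18×4.300×4.900) / (0.454×4.300^1.5) = 67.00/4.048 = 16.6.

16.6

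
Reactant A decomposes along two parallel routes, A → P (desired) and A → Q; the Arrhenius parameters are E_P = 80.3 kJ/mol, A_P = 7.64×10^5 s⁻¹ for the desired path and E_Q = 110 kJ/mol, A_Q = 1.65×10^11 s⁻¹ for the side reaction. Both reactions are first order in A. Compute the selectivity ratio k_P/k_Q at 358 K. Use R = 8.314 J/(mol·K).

0.0998

With equal orders, S_{P/Q} = k_P/k_Q = (A_P/A_Q)·exp[(E_Q−E_P)/(RT)].
(E_Q−E_P)/(RT) = (110−80.3)×10³/(8.314×358) = 29700/2976 = 9.978.
k_P/k_Q = (7.64×10^5/1.65×10^11)·exp(9.978) = 4.630×10^-6 × 21557 = 0.0998.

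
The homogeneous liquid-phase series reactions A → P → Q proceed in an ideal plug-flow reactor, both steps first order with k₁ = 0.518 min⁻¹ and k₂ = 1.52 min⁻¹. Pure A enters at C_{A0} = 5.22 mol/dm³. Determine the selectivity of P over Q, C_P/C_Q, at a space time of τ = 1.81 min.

Solving the coupled first-order balances gives C_P(τ) = [k₁/(k₂−k₁)]·C_{A0}·(e^(−k₁τ) − e^(−k₂τ)).
e^(−k₁τ) = e^(−0.518×1.81) = e^(−0.9376) = 0.3916; e^(−k₂τ) = e^(−2.751) = 0.06385.
C_P = 0.518×5.22/(1.52−0.518) × (0.3916−0.06385) = 2.699×0.3277 = 0.8844 mol/dm³.
C_A = C_{A0}e^(−k₁τ) = 2.044 mol/dm³, so C_Q = C_{A0}−C_A−C_P = 2.292 mol/dm³; C_P/C_Q = 0.386.

0.386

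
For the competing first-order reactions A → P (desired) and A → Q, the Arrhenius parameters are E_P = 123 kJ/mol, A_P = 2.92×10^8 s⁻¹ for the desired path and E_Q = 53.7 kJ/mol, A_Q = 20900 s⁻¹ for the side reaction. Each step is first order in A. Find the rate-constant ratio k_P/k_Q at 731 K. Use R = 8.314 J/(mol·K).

Since both paths have the same order in A, the concentration cancels and S_{P/Q} = k_P/k_Q = (A_P/A_Q)·exp[(E_Q−E_P)/(RT)].
(E_Q−E_P)/(RT) = (53.7−123)×10³/(8.314×731) = -69300/6078 = -11.40.
k_P/k_Q = (2.92×10^8/20900)·exp(-11.40) = 13971 × 1.117×10^-5 = 0.156.
Since E_P > E_Q, raising the temperature improves selectivity toward P.

0.156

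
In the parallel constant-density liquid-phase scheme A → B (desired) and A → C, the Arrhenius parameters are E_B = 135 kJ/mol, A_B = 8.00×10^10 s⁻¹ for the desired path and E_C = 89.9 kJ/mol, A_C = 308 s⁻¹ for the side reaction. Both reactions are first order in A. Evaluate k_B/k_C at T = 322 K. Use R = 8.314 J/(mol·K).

k_B/k_C = (A_B/A_C)·exp[−(E_B−E_C)/(RT)] = (A_B/A_C)·exp[(E_C−E_B)/(RT)].
(E_C−E_B)/(RT) = (89.9−135)×10³/(8.314×322) = -45100/2677 = -16.85.
k_B/k_C = (8.00×10^10/308)·exp(-16.85) = 2.597×10^8 × 4.827×10^-8 = 12.5.
Since E_B > E_C, raising the temperature improves selectivity toward B.

12.5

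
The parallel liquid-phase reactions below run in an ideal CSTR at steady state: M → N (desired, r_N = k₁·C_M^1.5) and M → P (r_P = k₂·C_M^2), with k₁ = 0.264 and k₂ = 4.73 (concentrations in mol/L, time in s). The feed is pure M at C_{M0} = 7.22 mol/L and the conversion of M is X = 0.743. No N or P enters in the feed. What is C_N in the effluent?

Exit C_M = C_{M0}(1−X) = 7.22×0.257 = 1.856 mol/L.
In a CSTR the entire volume is at exit conditions, so r_N = 0.264×1.856^1.5 = 0.6673 and r_P = 4.73×1.856^2 = 16.29.
Fraction of consumed M going to N: r_N/(r_N+r_P) = 0.03936.
C_N = 0.03936·C_{M0}·X = 0.03936×7.22×0.743 = 0.211 mol/L.

0.211 mol/L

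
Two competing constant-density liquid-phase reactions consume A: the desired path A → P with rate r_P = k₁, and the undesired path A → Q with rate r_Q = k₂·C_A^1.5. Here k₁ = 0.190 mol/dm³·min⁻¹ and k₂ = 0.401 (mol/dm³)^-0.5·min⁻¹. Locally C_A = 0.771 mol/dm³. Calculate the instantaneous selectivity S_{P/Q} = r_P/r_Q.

0.700

S_{P/Q} = r_P/r_Q = (k₁)/(k₂·C_A^1.5) = (k₁/k₂)·C_A^-1.5.
= (0.190) / (0.401×0.7710^1.5) = 0.1900/0.2715 = 0.700.
The undesired path is higher order in A, so low C_A (CSTR or dilute feed) favours P.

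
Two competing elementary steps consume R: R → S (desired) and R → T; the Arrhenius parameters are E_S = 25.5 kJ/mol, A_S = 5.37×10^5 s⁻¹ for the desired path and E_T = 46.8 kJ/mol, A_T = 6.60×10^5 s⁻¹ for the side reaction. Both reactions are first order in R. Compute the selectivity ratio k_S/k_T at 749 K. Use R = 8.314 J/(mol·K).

With equal orders, S_{S/T} = k_S/k_T = (A_S/A_T)·exp[(E_T−E_S)/(RT)].
(E_T−E_S)/(RT) = (46.8−25.5)×10³/(8.314×749) = 21300/6227 = 3.420.
k_S/k_T = (5.37×10^5/6.60×10^5)·exp(3.420) = 0.8136 × 30.58 = 24.9.
Since E_S < E_T, lowering the temperature improves selectivity toward S.

24.9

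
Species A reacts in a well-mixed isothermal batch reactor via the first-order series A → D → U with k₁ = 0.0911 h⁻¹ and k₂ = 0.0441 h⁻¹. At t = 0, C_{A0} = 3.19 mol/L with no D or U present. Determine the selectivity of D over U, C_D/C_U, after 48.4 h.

The intermediate concentration in a first-order A→B→C sequence is C_D = k₁C_{A0}(e^(−k₁t) − e^(−k₂t))/(k₂−k₁).
e^(−k₁t) = e^(−0.0911×48.4) = e^(−4.409) = 0.01216; e^(−k₂t) = e^(−2.134) = 0.1183.
C_D = 0.0911×3.19/(0.0441−0.0911) × (0.01216−0.1183) = (-6.183)×(-0.1061) = 0.6563 mol/L.
C_A = C_{A0}e^(−k₁t) = 0.03880 mol/L, so C_U = C_{A0}−C_A−C_D = 2.495 mol/L; C_D/C_U = 0.263.

0.263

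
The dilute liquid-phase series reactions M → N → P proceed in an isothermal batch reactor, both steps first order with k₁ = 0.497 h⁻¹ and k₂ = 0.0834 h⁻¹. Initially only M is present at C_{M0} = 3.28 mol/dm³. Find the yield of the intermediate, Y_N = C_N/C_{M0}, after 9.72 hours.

Solving the coupled first-order balances gives C_N(t) = [k₁/(k₂−k₁)]·C_{M0}·(e^(−k₁t) − e^(−k₂t)).
e^(−k₁t) = e^(−0.497×9.72) = e^(−4.831) = 0.007980; e^(−k₂t) = e^(−0.8106) = 0.4446.
C_N = 0.497×3.28/(0.0834−0.497) × (0.007980−0.4446) = (-3.941)×(-0.4366) = 1.721 mol/dm³.
Y_N = C_N/C_{M0} = 1.721/3.28 = 0.525.

0.525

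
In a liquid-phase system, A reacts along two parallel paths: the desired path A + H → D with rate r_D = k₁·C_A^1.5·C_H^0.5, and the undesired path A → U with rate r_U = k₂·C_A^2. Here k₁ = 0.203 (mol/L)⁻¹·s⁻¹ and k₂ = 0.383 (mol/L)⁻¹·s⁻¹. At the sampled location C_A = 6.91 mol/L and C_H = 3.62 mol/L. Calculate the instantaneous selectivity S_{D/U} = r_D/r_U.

0.384

S_{D/U} = r_D/r_U = (k₁·C_A^1.5·C_H^0.5)/(k₂·C_A^2) = (k₁/k₂)·C_A^-0.5·C_H^0.5.
= (0.203×6.910^1.5×3.620^0.5) / (0.383×6.910^2) = 7.016/18.29 = 0.384.
The undesired path is higher order in A, so low C_A (CSTR or dilute feed) favours D.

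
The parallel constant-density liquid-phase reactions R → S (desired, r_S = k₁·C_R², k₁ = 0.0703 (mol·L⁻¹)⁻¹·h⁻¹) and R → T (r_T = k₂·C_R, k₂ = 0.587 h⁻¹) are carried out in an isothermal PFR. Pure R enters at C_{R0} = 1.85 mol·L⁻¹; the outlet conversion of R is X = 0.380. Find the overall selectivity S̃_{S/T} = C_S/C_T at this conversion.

0.179

C_R = C_{R0}(1−X) = 1.147 mol·L⁻¹.
Along a PFR/batch, dC_T/dC_R = −r_T/(r_S+r_T) = −k₂/(k₂+k₁·C_R).
Integrating from C_{R0} to C_R: C_T = (0.587/0.0703)·ln[(0.587+0.0703·1.85)/(0.587+0.0703·1.15)] = 8.350·ln(0.7171/0.6676) = 0.5963 mol·L⁻¹.
Then C_S = (C_{R0}−C_R) − C_T = 0.7030 − 0.5963 = 0.1067 mol·L⁻¹.
S̃_{S/T} = C_S/C_T = 0.1067/0.5963 = 0.179.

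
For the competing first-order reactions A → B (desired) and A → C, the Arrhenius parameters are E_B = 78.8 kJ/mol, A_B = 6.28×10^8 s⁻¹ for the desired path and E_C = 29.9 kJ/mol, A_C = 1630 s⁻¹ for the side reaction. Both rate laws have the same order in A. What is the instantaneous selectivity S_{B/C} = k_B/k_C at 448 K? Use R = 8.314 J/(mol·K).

Since both paths have the same order in A, the concentration cancels and S_{B/C} = k_B/k_C = (A_B/A_C)·exp[(E_C−E_B)/(RT)].
(E_C−E_B)/(RT) = (29.9−78.8)×10³/(8.314×448) = -48900/3725 = -13.13.
k_B/k_C = (6.28×10^8/1630)·exp(-13.13) = 3.853×10^5 × 1.987×10^-6 = 0.766.
Since E_B > E_C, raising the temperature improves selectivity toward B.

0.766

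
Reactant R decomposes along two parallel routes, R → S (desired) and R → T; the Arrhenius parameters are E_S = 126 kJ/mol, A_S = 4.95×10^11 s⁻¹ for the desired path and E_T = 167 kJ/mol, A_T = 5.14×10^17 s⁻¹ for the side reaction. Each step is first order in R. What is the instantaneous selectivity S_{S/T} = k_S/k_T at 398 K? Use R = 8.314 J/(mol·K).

0.232

With equal orders, S_{S/T} = k_S/k_T = (A_S/A_T)·exp[(E_T−E_S)/(RT)].
(E_T−E_S)/(RT) = (167−126)×10³/(8.314×398) = 41000/3309 = 12.39.
k_S/k_T = (4.95×10^11/5.14×10^17)·exp(12.39) = 9.630×10^-7 × 2.405×10^5 = 0.232.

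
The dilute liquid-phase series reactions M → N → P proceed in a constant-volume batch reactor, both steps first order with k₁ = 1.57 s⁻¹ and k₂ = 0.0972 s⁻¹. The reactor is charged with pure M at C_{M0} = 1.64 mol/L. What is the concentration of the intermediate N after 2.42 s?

1.34 mol/L

For first-order series with pure M initially, C_N(t) = k₁C_{M0}/(k₂−k₁)·(e^(−k₁t) − e^(−k₂t)).
e^(−k₁t) = e^(−1.57×2.42) = e^(−3.799) = 0.02238; e^(−k₂t) = e^(−0.2352) = 0.7904.
C_N = 1.57×1.64/(0.0972−1.57) × (0.02238−0.7904) = (-1.748)×(-0.7680) = 1.343 mol/L.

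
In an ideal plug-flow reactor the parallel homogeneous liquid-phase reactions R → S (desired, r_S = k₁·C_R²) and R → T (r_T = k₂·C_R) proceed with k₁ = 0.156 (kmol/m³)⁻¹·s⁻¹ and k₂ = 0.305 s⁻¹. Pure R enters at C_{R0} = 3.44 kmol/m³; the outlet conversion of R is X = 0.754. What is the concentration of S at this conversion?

C_R = C_{R0}(1−X) = 0.8462 kmol/m³.
Along a PFR/batch, dC_T/dC_R = −r_T/(r_S+r_T) = −k₂/(k₂+k₁·C_R).
Integrating from C_{R0} to C_R: C_T = (0.305/0.156)·ln[(0.305+0.156·3.44)/(0.305+0.156·0.846)] = 1.955·ln(0.8416/0.4370) = 1.281 kmol/m³.
Then C_S = (C_{R0}−C_R) − C_T = 2.594 − 1.281 = 1.312 kmol/m³.

1.31 kmol/m³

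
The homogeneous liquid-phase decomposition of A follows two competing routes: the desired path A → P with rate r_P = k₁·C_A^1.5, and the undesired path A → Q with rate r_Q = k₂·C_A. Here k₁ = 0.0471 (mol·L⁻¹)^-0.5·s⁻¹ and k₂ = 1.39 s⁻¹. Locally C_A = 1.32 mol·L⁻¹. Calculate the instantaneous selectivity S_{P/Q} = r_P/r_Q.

0.0389

S_{P/Q} = r_P/r_Q = (k₁·C_A^1.5)/(k₂·C_A) = (k₁/k₂)·C_A^0.5.
= (0.0471×1.320^1.5) / (1.39×1.320) = 0.07143/1.835 = 0.0389.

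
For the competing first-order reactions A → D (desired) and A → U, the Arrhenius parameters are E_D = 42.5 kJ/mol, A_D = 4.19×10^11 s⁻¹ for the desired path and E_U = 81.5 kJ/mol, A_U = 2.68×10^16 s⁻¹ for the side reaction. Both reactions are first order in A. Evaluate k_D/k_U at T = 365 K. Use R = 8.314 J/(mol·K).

Since both paths have the same order in A, the concentration cancels and S_{D/U} = k_D/k_U = (A_D/A_U)·exp[(E_U−E_D)/(RT)].
(E_U−E_D)/(RT) = (81.5−42.5)×10³/(8.314×365) = 39000/3035 = 12.85.
k_D/k_U = (4.19×10^11/2.68×10^16)·exp(12.85) = 1.563×10^-5 × 3.814×10^5 = 5.96.

5.96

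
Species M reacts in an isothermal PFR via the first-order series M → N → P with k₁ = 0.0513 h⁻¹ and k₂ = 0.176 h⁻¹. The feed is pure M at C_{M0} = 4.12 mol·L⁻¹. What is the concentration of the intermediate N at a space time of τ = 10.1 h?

0.723 mol·L⁻¹

Solving the coupled first-order balances gives C_N(τ) = [k₁/(k₂−k₁)]·C_{M0}·(e^(−k₁τ) − e^(−k₂τ)).
e^(−k₁τ) = e^(−0.0513×10.1) = e^(−0.5181) = 0.5956; e^(−k₂τ) = e^(−1.778) = 0.1690.
C_N = 0.0513×4.12/(0.176−0.0513) × (0.5956−0.1690) = 1.695×0.4266 = 0.7230 mol·L⁻¹.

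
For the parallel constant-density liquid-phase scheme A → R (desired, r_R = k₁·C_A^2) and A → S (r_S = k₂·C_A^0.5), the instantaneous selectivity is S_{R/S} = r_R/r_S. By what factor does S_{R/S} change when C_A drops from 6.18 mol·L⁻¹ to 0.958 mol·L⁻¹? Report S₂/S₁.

S_{R/S} = (k₁/k₂)·C_A^1.5, so S₂/S₁ = (C_{A,2}/C_{A,1})^1.5.
= (0.958/6.18)^1.5 = (0.1550)^1.5 = 0.0610.
Selectivity toward R falls as C_A falls — high-concentration operation is favoured.

0.0610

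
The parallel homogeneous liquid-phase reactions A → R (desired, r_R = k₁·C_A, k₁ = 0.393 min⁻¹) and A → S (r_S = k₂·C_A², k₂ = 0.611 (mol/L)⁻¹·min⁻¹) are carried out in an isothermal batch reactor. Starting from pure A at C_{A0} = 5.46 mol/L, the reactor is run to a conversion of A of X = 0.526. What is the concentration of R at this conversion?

C_A = C_{A0}(1−X) = 2.588 mol/L.
Along a PFR/batch, dC_R/dC_A = −r_R/(r_R+r_S) = −k₁/(k₁+k₂·C_A).
Integrating from C_{A0} to C_A: C_R = (0.393/0.611)·ln[(0.393+0.611·5.46)/(0.393+0.611·2.59)] = 0.6432·ln(3.729/1.974) = 0.4090 mol/L.

0.409 mol/L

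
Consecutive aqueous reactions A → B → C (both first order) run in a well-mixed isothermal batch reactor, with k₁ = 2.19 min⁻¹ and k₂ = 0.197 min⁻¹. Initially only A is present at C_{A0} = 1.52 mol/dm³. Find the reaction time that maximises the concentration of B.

For first-order series the maximum of C_B occurs at t_opt = ln(k₂/k₁)/(k₂−k₁).
= ln(0.197/2.19)/(0.197−2.19) = ln(0.08995)/-1.993 = -2.408/-1.993 = 1.21 min.

1.21 min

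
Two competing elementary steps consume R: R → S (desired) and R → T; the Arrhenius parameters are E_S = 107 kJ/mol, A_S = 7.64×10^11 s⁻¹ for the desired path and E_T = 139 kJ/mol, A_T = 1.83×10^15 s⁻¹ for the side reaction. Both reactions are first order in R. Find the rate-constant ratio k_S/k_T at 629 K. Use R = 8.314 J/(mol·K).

0.190

Since both paths have the same order in R, the concentration cancels and S_{S/T} = k_S/k_T = (A_S/A_T)·exp[(E_T−E_S)/(RT)].
(E_T−E_S)/(RT) = (139−107)×10³/(8.314×629) = 32000/5230 = 6.119.
k_S/k_T = (7.64×10^11/1.83×10^15)·exp(6.119) = 4.175×10^-4 × 454.5 = 0.190.
Since E_S < E_T, lowering the temperature improves selectivity toward S.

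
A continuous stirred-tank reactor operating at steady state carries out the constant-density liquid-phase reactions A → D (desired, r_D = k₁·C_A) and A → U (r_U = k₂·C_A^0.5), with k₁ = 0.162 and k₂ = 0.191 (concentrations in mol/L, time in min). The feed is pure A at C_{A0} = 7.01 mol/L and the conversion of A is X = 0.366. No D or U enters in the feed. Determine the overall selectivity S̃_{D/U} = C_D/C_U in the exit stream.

Exit C_A = C_{A0}(1−X) = 7.01×0.634 = 4.444 mol/L.
A CSTR operates uniformly at the exit composition, giving r_D = 0.7200 and r_U = 0.4027 (each k·C_A^n at C_A = 4.444).
Overall selectivity = C_D/C_U = r_Dτ/(r_Uτ) = r_D/r_U = 1.79.

1.79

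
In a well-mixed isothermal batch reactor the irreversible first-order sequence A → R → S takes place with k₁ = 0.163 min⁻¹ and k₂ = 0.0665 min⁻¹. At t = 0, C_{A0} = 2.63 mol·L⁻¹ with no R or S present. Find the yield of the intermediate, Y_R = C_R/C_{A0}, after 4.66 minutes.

0.449

For first-order series with pure A initially, C_R(t) = k₁C_{A0}/(k₂−k₁)·(e^(−k₁t) − e^(−k₂t)).
e^(−k₁t) = e^(−0.163×4.66) = e^(−0.7596) = 0.4679; e^(−k₂t) = e^(−0.3099) = 0.7335.
C_R = 0.163×2.63/(0.0665−0.163) × (0.4679−0.7335) = (-4.442)×(-0.2657) = 1.180 mol·L⁻¹.
Y_R = C_R/C_{A0} = 1.180/2.63 = 0.449.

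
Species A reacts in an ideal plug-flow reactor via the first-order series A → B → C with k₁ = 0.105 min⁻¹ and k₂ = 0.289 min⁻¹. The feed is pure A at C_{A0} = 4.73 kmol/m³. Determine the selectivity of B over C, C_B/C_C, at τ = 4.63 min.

1.09

For first-order series with pure A initially, C_B(τ) = k₁C_{A0}/(k₂−k₁)·(e^(−k₁τ) − e^(−k₂τ)).
e^(−k₁τ) = e^(−0.105×4.63) = e^(−0.4861) = 0.6150; e^(−k₂τ) = e^(−1.338) = 0.2624.
C_B = 0.105×4.73/(0.289−0.105) × (0.6150−0.2624) = 2.699×0.3526 = 0.9518 kmol/m³.
C_A = C_{A0}e^(−k₁τ) = 2.909 kmol/m³, so C_C = C_{A0}−C_A−C_B = 0.8693 kmol/m³; C_B/C_C = 1.09.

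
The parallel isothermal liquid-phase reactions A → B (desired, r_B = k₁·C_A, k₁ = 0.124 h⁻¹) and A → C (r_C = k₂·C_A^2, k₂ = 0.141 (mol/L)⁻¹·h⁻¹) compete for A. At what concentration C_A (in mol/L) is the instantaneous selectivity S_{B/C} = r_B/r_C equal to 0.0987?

S_{B/C} = (k₁/k₂)·C_A⁻¹ ⇒ C_A = (S·k₂/k₁)^(-1).
= (0.0987×0.141/0.124)^(-1) = (0.1122)^(-1) = 8.91 mol/L.

8.91 mol/L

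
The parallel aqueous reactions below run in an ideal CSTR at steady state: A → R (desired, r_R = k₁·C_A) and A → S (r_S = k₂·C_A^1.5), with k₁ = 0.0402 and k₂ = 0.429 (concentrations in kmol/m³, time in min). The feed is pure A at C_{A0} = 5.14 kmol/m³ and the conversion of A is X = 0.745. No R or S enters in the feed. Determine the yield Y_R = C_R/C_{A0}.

0.0564

Exit C_A = C_{A0}(1−X) = 5.14×0.255 = 1.311 kmol/m³.
In a CSTR the entire volume is at exit conditions, so r_R = 0.0402×1.311 = 0.05269 and r_S = 0.429×1.311^1.5 = 0.6437.
Fraction of consumed A going to R: r_R/(r_R+r_S) = 0.07566.
C_R = 0.07566·C_{A0}·X = 0.07566×5.14×0.745 = 0.290 kmol/m³; Y_R = C_R/C_{A0} = 0.0564.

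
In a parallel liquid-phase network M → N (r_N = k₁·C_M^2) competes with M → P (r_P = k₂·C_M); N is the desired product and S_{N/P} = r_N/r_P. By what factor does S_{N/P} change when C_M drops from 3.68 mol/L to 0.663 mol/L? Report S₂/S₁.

0.180

S_{N/P} = (k₁/k₂)·C_M, so S₂/S₁ = (C_{M,2}/C_{M,1}).
= 0.663/3.68 = 0.180.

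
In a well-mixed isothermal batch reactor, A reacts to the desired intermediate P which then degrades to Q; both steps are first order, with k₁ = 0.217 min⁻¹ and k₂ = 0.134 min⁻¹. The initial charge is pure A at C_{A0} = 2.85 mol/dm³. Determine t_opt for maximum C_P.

For first-order series the maximum of C_P occurs at t_opt = ln(k₂/k₁)/(k₂−k₁).
= ln(0.134/0.217)/(0.134−0.217) = ln(0.6175)/-0.08300 = -0.4821/-0.08300 = 5.81 min.

5.81 min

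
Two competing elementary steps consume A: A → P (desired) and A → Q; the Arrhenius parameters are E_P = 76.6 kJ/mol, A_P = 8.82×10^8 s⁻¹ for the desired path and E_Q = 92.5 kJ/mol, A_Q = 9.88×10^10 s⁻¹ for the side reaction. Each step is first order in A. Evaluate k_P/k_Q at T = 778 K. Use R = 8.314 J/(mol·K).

k_P/k_Q = (A_P/A_Q)·exp[−(E_P−E_Q)/(RT)] = (A_P/A_Q)·exp[(E_Q−E_P)/(RT)].
(E_Q−E_P)/(RT) = (92.5−76.6)×10³/(8.314×778) = 15900/6468 = 2.458.
k_P/k_Q = (8.82×10^8/9.88×10^10)·exp(2.458) = 0.008927 × 11.68 = 0.104.

0.104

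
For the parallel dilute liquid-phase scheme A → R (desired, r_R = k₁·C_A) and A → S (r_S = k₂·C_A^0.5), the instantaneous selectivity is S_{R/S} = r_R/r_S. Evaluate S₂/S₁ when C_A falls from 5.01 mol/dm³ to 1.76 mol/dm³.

S_{R/S} = (k₁/k₂)·C_A^0.5, so S₂/S₁ = (C_{A,2}/C_{A,1})^0.5.
= (1.76/5.01)^0.5 = (0.3513)^0.5 = 0.593.
Selectivity toward R falls as C_A falls — high-concentration operation is favoured.

0.593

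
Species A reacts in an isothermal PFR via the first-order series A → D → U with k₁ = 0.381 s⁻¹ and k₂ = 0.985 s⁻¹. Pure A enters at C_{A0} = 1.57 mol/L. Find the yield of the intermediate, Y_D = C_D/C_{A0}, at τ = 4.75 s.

For first-order series with pure A initially, C_D(τ) = k₁C_{A0}/(k₂−k₁)·(e^(−k₁τ) − e^(−k₂τ)).
e^(−k₁τ) = e^(−0.381×4.75) = e^(−1.810) = 0.1637; e^(−k₂τ) = e^(−4.679) = 0.009291.
C_D = 0.381×1.57/(0.985−0.381) × (0.1637−0.009291) = 0.9903×0.1544 = 0.1529 mol/L.
Y_D = C_D/C_{A0} = 0.1529/1.57 = 0.0974.

0.0974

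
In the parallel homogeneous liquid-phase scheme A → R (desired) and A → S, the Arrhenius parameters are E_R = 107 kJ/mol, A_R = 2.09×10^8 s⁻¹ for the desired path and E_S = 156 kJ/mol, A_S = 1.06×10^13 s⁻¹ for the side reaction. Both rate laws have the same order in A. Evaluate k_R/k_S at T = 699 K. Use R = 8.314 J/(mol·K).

With equal orders, S_{R/S} = k_R/k_S = (A_R/A_S)·exp[(E_S−E_R)/(RT)].
(E_S−E_R)/(RT) = (156−107)×10³/(8.314×699) = 49000/5811 = 8.432.
k_R/k_S = (2.09×10^8/1.06×10^13)·exp(8.432) = 1.972×10^-5 × 4590 = 0.0905.

0.0905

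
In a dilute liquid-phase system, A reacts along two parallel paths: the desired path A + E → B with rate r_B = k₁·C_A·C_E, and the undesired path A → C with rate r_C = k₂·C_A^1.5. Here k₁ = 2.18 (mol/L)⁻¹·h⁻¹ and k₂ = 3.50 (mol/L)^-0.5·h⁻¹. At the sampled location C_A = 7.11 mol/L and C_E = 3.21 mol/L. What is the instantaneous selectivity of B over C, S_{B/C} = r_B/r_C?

0.750

S_{B/C} = r_B/r_C = (k₁·C_A·C_E)/(k₂·C_A^1.5) = (k₁/k₂)·C_A^-0.5·C_E.
= (2.18×7.110×3.210) / (3.50×7.110^1.5) = 49.75/66.35 = 0.750.
The undesired path is higher order in A, so low C_A (CSTR or dilute feed) favours B.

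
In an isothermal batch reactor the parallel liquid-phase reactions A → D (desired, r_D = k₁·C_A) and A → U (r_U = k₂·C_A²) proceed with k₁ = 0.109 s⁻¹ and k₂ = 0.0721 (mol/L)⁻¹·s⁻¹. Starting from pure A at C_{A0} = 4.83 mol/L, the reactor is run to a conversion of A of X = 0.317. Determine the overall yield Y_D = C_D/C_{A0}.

0.0865

C_A = C_{A0}(1−X) = 3.299 mol/L.
Along a PFR/batch, dC_D/dC_A = −r_D/(r_D+r_U) = −k₁/(k₁+k₂·C_A).
Integrating from C_{A0} to C_A: C_D = (0.109/0.0721)·ln[(0.109+0.0721·4.83)/(0.109+0.0721·3.30)] = 1.512·ln(0.4572/0.3468) = 0.4177 mol/L.
Y_D = C_D/C_{A0} = 0.4177/4.83 = 0.0865.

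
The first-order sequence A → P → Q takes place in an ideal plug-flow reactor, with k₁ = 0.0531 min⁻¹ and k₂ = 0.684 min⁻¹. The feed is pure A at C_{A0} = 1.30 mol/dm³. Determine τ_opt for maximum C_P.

For first-order series the maximum of C_P occurs at τ_opt = ln(k₂/k₁)/(k₂−k₁).
= ln(0.684/0.0531)/(0.684−0.0531) = ln(12.88)/0.6309 = 2.556/0.6309 = 4.05 min.

4.05 min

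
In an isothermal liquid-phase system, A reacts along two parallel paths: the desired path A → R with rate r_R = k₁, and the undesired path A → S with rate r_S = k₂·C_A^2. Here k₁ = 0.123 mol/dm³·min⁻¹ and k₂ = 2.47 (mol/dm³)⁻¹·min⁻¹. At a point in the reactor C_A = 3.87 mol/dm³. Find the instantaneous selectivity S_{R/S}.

S_{R/S} = r_R/r_S = (k₁)/(k₂·C_A^2) = (k₁/k₂)·C_A^-2.
= (0.123) / (2.47×3.870^2) = 0.1230/36.99 = 0.00332.

0.00332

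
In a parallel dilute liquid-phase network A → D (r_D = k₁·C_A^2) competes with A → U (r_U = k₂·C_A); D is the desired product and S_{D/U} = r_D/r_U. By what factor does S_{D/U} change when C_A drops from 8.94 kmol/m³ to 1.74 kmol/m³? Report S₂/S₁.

0.195

S_{D/U} = (k₁/k₂)·C_A, so S₂/S₁ = (C_{A,2}/C_{A,1}).
= 1.74/8.94 = 0.195.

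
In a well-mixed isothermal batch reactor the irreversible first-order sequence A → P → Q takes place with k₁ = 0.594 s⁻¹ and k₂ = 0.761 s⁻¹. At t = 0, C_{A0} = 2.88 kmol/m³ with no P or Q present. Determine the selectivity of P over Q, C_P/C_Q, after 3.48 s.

The intermediate concentration in a first-order A→B→C sequence is C_P = k₁C_{A0}(e^(−k₁t) − e^(−k₂t))/(k₂−k₁).
e^(−k₁t) = e^(−0.594×3.48) = e^(−2.067) = 0.1265; e^(−k₂t) = e^(−2.648) = 0.07077.
C_P = 0.594×2.88/(0.761−0.594) × (0.1265−0.07077) = 10.24×0.05578 = 0.5714 kmol/m³.
C_A = C_{A0}e^(−k₁t) = 0.3645 kmol/m³, so C_Q = C_{A0}−C_A−C_P = 1.944 kmol/m³; C_P/C_Q = 0.294.

0.294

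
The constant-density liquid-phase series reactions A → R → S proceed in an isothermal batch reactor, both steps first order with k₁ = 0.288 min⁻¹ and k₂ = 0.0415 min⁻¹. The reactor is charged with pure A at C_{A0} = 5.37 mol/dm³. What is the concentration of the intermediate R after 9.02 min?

Solving the coupled first-order balances gives C_R(t) = [k₁/(k₂−k₁)]·C_{A0}·(e^(−k₁t) − e^(−k₂t)).
e^(−k₁t) = e^(−0.288×9.02) = e^(−2.598) = 0.07444; e^(−k₂t) = e^(−0.3743) = 0.6877.
C_R = 0.288×5.37/(0.0415−0.288) × (0.07444−0.6877) = (-6.274)×(-0.6133) = 3.848 mol/dm³.

3.85 mol/dm³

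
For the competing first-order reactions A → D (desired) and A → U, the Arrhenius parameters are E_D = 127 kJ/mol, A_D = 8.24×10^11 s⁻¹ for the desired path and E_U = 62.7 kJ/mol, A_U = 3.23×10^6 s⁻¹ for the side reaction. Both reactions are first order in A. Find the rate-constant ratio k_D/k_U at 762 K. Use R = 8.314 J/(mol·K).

With equal orders, S_{D/U} = k_D/k_U = (A_D/A_U)·exp[(E_U−E_D)/(RT)].
(E_U−E_D)/(RT) = (62.7−127)×10³/(8.314×762) = -64300/6335 = -10.15.
k_D/k_U = (8.24×10^11/3.23×10^6)·exp(-10.15) = 2.551×10^5 × 3.909×10^-5 = 9.97.

9.97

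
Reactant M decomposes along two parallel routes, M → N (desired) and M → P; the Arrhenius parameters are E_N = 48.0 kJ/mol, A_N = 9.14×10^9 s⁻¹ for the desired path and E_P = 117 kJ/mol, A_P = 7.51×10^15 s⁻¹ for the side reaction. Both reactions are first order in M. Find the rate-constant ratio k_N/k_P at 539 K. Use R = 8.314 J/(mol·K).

With equal orders, S_{N/P} = k_N/k_P = (A_N/A_P)·exp[(E_P−E_N)/(RT)].
(E_P−E_N)/(RT) = (117−48.0)×10³/(8.314×539) = 69000/4481 = 15.40.
k_N/k_P = (9.14×10^9/7.51×10^15)·exp(15.40) = 1.217×10^-6 × 4.865×10^6 = 5.92.

5.92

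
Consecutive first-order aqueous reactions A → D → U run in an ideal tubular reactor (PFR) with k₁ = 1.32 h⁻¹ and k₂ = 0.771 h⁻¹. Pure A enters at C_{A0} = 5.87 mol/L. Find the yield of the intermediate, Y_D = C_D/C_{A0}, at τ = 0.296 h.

0.287

Solving the coupled first-order balances gives C_D(τ) = [k₁/(k₂−k₁)]·C_{A0}·(e^(−k₁τ) − e^(−k₂τ)).
e^(−k₁τ) = e^(−1.32×0.296) = e^(−0.3907) = 0.6766; e^(−k₂τ) = e^(−0.2282) = 0.7960.
C_D = 1.32×5.87/(0.771−1.32) × (0.6766−0.7960) = (-14.11)×(-0.1194) = 1.685 mol/L.
Y_D = C_D/C_{A0} = 1.685/5.87 = 0.287.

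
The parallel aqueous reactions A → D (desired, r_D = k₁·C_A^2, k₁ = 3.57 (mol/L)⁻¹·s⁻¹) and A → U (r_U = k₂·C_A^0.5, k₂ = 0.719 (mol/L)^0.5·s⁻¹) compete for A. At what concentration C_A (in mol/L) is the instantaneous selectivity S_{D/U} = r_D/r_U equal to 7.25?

1.29 mol/L

S_{D/U} = (k₁/k₂)·C_A^1.5 ⇒ C_A = (S·k₂/k₁)^(1/1.5).
= (7.25×0.719/3.57)^(0.6667) = (1.460)^(0.6667) = 1.29 mol/L.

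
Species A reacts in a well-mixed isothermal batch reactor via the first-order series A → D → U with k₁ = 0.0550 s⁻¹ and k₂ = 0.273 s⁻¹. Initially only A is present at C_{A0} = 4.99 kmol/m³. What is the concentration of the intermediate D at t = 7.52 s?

0.671 kmol/m³

Solving the coupled first-order balances gives C_D(t) = [k₁/(k₂−k₁)]·C_{A0}·(e^(−k₁t) − e^(−k₂t)).
e^(−k₁t) = e^(−0.0550×7.52) = e^(−0.4136) = 0.6613; e^(−k₂t) = e^(−2.053) = 0.1284.
C_D = 0.0550×4.99/(0.273−0.0550) × (0.6613−0.1284) = 1.259×0.5329 = 0.6709 kmol/m³.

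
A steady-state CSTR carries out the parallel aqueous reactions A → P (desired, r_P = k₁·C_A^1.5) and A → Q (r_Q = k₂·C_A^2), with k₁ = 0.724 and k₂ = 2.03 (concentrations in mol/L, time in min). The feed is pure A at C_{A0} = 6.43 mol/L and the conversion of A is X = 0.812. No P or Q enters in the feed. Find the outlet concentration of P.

Exit C_A = C_{A0}(1−X) = 6.43×0.188 = 1.209 mol/L.
A CSTR operates uniformly at the exit composition, giving r_P = 0.9623 and r_Q = 2.966 (each k·C_A^n at C_A = 1.209).
Fraction of consumed A going to P: r_P/(r_P+r_Q) = 0.2449.
C_P = 0.2449·C_{A0}·X = 0.2449×6.43×0.812 = 1.28 mol/L.

1.28 mol/L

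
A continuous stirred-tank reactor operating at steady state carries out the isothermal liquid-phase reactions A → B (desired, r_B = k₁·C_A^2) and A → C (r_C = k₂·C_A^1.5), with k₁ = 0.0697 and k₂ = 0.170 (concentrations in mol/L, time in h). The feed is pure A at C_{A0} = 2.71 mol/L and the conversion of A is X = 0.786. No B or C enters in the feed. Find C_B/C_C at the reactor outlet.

0.312

Exit C_A = C_{A0}(1−X) = 2.71×0.214 = 0.5799 mol/L.
In a CSTR the entire volume is at exit conditions, so r_B = 0.0697×0.5799^2 = 0.02344 and r_C = 0.170×0.5799^1.5 = 0.07508.
Overall selectivity = C_B/C_C = r_Bτ/(r_Cτ) = r_B/r_C = 0.312.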